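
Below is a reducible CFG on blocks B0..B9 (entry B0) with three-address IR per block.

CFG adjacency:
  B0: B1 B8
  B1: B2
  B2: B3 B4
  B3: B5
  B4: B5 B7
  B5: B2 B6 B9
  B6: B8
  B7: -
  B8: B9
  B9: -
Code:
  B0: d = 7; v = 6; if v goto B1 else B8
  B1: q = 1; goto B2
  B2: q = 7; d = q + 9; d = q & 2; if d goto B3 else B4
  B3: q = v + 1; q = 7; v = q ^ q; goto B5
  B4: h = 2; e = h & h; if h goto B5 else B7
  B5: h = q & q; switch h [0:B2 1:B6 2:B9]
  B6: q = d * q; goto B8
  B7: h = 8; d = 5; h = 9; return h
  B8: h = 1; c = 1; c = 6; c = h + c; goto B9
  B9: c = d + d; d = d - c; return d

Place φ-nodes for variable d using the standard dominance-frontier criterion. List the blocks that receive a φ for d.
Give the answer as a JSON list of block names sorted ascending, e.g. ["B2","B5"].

Answer: ["B2", "B8", "B9"]

Working:
idom tree: B1←B0 B2←B1 B3←B2 B4←B2 B5←B2 B6←B5 B7←B4 B8←B0 B9←B0
Join-block Dom:
  B2: preds {B1,B5}: {B0,B1} ∩ {B0,B1,B2,B5} = {B0,B1}; idom=B1
  B5: preds {B3,B4}: {B0,B1,B2,B3} ∩ {B0,B1,B2,B4} = {B0,B1,B2}; idom=B2
  B8: preds {B0,B6}: {B0} ∩ {B0,B1,B2,B5,B6} = {B0}; idom=B0
  B9: preds {B5,B8}: {B0,B1,B2,B5} ∩ {B0,B8} = {B0}; idom=B0

Frontier:
  join B2 pred B1: · stop@B1
  join B2 pred B5: B5→B2 stop@B1
  join B5 pred B3: B3 stop@B2
  join B5 pred B4: B4 stop@B2
  join B8 pred B0: · stop@B0
  join B8 pred B6: B6→B5→B2→B1 stop@B0
  join B9 pred B5: B5→B2→B1 stop@B0
  join B9 pred B8: B8 stop@B0
  B0 → ∅
  B1 → {B8,B9}
  B2 → {B2,B8,B9}
  B3 → {B5}
  B4 → {B5}
  B5 → {B2,B8,B9}
  B6 → {B8}
  B7 → ∅
  B8 → {B9}
  B9 → ∅

φ for d: defs {B0,B2,B7,B9}
  DF⁺ = {B2,B8,B9}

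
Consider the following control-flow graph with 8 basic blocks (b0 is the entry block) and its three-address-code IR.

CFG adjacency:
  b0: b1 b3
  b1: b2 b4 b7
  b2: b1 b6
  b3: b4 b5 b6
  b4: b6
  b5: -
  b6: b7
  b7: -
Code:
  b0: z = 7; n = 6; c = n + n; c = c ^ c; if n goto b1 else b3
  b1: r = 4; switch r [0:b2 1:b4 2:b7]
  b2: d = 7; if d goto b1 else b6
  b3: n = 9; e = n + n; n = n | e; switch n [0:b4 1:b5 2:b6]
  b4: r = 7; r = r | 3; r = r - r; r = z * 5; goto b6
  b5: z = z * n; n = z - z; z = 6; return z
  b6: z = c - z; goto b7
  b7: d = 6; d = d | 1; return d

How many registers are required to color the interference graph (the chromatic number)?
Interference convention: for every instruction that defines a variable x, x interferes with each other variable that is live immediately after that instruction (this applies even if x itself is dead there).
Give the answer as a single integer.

Answer: 4

Working:
Block summaries:
  b0 def {c,n,z} use ∅
  b1 def {r} use ∅
  b2 def {d} use ∅
  b3 def {e,n} use ∅
  b4 def {r} use {z}
  b5 def {n,z} use {n,z}
  b6 def {z} use {c,z}
  b7 def {d} use ∅

Liveness:
  b0 li=∅ lo={c,z}
  b1 li={c,z} lo={c,z}
  b2 li={c,z} lo={c,z}
  b3 li={c,z} lo={c,n,z}
  b4 li={c,z} lo={c,z}
  b5 li={n,z} lo=∅
  b6 li={c,z} lo=∅
  b7 li=∅ lo=∅

Interfere edges:
  c — {d,e,n,r,z}
  d — {c,z}
  e — {c,n,z}
  n — {c,e,z}
  r — {c,z}
  z — {c,d,e,n,r}

Chromatic number:
  clique {c,e,n,z} ⇒ need ≥ 4
  assign c→c0 d→c2 e→c2 n→c3 r→c2 z→c1 — no edge inside a register ⇒ χ ≤ 4
  χ = 4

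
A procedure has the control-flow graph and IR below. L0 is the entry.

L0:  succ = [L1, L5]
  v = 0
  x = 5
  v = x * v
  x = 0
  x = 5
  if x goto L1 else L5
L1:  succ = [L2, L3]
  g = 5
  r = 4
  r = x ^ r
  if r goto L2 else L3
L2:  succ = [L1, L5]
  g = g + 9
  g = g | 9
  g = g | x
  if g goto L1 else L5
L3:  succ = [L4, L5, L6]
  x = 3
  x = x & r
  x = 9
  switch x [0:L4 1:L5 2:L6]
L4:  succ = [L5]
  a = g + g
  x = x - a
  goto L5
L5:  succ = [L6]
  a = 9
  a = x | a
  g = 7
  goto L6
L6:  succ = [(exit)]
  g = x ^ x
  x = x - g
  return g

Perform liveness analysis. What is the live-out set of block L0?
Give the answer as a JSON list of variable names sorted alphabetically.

Answer: ["x"]

Working:
Per-block:
  L0: def={v,x} ue=∅
  L1: def={g,r} ue={x}
  L2: def={g} ue={g,x}
  L3: def={x} ue={r}
  L4: def={a,x} ue={g,x}
  L5: def={a,g} ue={x}
  L6: def={g,x} ue={x}

Backward fixpoint:
  live L0: ∅→{x}
  live L1: {x}→{g,r,x}
  live L2: {g,x}→{x}
  live L3: {g,r}→{g,x}
  live L4: {g,x}→{x}
  live L5: {x}→{x}
  live L6: {x}→∅

live-out(L0) = ["x"]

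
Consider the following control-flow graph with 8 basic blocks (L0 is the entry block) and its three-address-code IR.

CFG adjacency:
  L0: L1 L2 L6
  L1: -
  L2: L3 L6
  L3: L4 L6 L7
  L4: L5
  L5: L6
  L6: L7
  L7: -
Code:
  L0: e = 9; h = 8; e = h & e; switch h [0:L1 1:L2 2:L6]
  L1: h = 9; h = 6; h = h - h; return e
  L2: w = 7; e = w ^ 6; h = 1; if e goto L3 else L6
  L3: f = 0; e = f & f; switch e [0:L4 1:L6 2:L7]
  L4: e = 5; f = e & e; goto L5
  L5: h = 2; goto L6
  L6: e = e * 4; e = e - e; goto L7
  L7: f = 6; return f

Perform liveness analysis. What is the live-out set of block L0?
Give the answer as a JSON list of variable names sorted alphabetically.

Block summaries:
  L0 def {e,h} use ∅
  L1 def {h} use {e}
  L2 def {e,h,w} use ∅
  L3 def {e,f} use ∅
  L4 def {e,f} use ∅
  L5 def {h} use ∅
  L6 def {e} use {e}
  L7 def {f} use ∅

Liveness:
  L0 li=∅ lo={e}
  L1 li={e} lo=∅
  L2 li=∅ lo={e}
  L3 li=∅ lo={e}
  L4 li=∅ lo={e}
  L5 li={e} lo={e}
  L6 li={e} lo=∅
  L7 li=∅ lo=∅

live-out(L0) = ["e"]

Answer: ["e"]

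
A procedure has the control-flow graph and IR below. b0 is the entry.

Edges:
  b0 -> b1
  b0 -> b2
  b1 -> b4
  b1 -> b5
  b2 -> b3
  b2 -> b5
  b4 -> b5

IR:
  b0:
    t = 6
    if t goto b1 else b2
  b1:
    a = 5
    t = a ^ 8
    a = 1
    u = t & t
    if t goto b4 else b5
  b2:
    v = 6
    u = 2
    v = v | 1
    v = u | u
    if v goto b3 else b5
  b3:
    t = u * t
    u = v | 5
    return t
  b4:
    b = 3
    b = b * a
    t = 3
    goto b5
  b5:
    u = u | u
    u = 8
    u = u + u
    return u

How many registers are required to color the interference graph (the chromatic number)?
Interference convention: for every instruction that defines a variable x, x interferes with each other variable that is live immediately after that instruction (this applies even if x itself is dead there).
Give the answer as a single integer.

Answer: 3

Derivation:
def/use:
  b0: def={t} ue=∅
  b1: def={a,t,u} ue=∅
  b2: def={u,v} ue=∅
  b3: def={t,u} ue={t,u,v}
  b4: def={b,t} ue={a}
  b5: def={u} ue={u}

Live sets:
  live b0: ∅→{t}
  live b1: ∅→{a,u}
  live b2: {t}→{t,u,v}
  live b3: {t,u,v}→∅
  live b4: {a,u}→{u}
  live b5: {u}→∅

Conflict graph:
  a — {b,t,u}
  b — {a,u}
  t — {a,u,v}
  u — {a,b,t,v}
  v — {t,u}

Colouring:
  lower bound: {a,b,u} mutually conflict ⇒ χ ≥ 3
  3-colouring: c0={u}  c1={a,v}  c2={b,t}
  χ = 3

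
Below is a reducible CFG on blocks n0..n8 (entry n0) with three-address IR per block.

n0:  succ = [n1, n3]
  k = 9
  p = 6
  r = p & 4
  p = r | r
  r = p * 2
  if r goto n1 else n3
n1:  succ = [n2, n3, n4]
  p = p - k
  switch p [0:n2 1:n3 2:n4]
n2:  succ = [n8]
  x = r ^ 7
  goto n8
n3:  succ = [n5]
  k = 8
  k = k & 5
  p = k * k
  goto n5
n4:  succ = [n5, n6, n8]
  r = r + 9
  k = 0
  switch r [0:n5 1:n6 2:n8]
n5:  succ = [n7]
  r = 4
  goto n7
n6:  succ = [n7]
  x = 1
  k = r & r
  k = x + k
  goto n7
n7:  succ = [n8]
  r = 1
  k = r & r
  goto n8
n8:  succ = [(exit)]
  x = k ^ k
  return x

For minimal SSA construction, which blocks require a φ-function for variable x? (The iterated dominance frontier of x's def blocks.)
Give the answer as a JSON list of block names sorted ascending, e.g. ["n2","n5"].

idom tree: n1←n0 n2←n1 n3←n0 n4←n1 n5←n0 n6←n4 n7←n0 n8←n0
Dom at joins:
  n3: preds {n0,n1}: {n0} ∩ {n0,n1} = {n0}; idom=n0
  n5: preds {n3,n4}: {n0,n3} ∩ {n0,n1,n4} = {n0}; idom=n0
  n7: preds {n5,n6}: {n0,n5} ∩ {n0,n1,n4,n6} = {n0}; idom=n0
  n8: preds {n2,n4,n7}: {n0,n1,n2} ∩ {n0,n1,n4} ∩ {n0,n7} = {n0}; idom=n0

Frontier:
  join n3 pred n0: · stop@n0
  join n3 pred n1: n1 stop@n0
  join n5 pred n3: n3 stop@n0
  join n5 pred n4: n4→n1 stop@n0
  join n7 pred n5: n5 stop@n0
  join n7 pred n6: n6→n4→n1 stop@n0
  join n8 pred n2: n2→n1 stop@n0
  join n8 pred n4: n4→n1 stop@n0
  join n8 pred n7: n7 stop@n0
  n0 → ∅
  n1 → {n3,n5,n7,n8}
  n2 → {n8}
  n3 → {n5}
  n4 → {n5,n7,n8}
  n5 → {n7}
  n6 → {n7}
  n7 → {n8}
  n8 → ∅

φ for x: defs {n2,n6,n8}
  DF⁺ = {n7,n8}

Answer: ["n7", "n8"]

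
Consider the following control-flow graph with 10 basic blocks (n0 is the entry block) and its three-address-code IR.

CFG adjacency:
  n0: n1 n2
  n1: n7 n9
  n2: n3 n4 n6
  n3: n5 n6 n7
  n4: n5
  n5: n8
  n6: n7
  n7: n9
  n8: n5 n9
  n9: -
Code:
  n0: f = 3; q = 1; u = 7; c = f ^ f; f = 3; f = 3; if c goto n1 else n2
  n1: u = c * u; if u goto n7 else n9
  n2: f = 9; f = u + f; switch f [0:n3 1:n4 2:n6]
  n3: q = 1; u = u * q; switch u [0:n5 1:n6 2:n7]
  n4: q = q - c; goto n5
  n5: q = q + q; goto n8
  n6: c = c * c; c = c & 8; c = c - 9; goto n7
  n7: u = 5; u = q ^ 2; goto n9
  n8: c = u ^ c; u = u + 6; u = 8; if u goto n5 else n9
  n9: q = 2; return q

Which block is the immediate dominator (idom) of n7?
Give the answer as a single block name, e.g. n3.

idom tree: n1←n0 n2←n0 n3←n2 n4←n2 n5←n2 n6←n2 n7←n0 n8←n5 n9←n0
Join-block Dom:
  n5: preds {n3,n4,n8}: {n0,n2,n3} ∩ {n0,n2,n4} ∩ {n0,n2,n5,n8} = {n0,n2}; idom=n2
  n6: preds {n2,n3}: {n0,n2} ∩ {n0,n2,n3} = {n0,n2}; idom=n2
  n7: preds {n1,n3,n6}: {n0,n1} ∩ {n0,n2,n3} ∩ {n0,n2,n6} = {n0}; idom=n0
  n9: preds {n1,n7,n8}: {n0,n1} ∩ {n0,n7} ∩ {n0,n2,n5,n8} = {n0}; idom=n0

idom(n7) = n0

Answer: n0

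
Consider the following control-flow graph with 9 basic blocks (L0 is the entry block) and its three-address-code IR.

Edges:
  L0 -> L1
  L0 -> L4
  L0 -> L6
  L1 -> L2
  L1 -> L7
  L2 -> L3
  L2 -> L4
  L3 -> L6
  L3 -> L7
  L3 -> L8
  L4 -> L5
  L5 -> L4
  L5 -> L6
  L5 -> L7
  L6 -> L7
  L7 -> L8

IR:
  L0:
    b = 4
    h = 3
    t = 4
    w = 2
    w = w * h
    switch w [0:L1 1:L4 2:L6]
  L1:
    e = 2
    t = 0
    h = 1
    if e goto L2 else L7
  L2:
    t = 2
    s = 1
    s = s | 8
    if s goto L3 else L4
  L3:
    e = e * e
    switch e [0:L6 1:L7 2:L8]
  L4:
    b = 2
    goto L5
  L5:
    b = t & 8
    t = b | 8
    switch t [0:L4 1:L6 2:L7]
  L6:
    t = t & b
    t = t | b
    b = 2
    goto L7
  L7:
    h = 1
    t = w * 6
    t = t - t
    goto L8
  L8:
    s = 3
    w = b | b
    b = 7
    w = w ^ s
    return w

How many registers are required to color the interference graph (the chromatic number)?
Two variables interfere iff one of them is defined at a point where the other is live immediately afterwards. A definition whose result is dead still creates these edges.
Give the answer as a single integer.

Per-block:
  L0: {b,h,t,w} / ∅
  L1: {e,h,t} / ∅
  L2: {s,t} / ∅
  L3: {e} / {e}
  L4: {b} / ∅
  L5: {b,t} / {t}
  L6: {b,t} / {b,t}
  L7: {h,t} / {w}
  L8: {b,s,w} / {b}

Liveness:
  live L0: ∅→{b,t,w}
  live L1: {b,w}→{b,e,w}
  live L2: {b,e,w}→{b,e,t,w}
  live L3: {b,e,t,w}→{b,t,w}
  live L4: {t,w}→{t,w}
  live L5: {t,w}→{b,t,w}
  live L6: {b,t,w}→{b,w}
  live L7: {b,w}→{b}
  live L8: {b}→∅

Conflict graph:
  b↔{e,h,s,t,w}
  e↔{b,h,s,t,w}
  h↔{b,e,t,w}
  s↔{b,e,t,w}
  t↔{b,e,h,s,w}
  w↔{b,e,h,s,t}

Chromatic number:
  {b,e,h,t,w} pairwise interfere (5-clique) ⇒ χ ≥ 5
  5-colouring: c0={b}  c1={e}  c2={t}  c3={w}  c4={h,s}
  χ = 5

Answer: 5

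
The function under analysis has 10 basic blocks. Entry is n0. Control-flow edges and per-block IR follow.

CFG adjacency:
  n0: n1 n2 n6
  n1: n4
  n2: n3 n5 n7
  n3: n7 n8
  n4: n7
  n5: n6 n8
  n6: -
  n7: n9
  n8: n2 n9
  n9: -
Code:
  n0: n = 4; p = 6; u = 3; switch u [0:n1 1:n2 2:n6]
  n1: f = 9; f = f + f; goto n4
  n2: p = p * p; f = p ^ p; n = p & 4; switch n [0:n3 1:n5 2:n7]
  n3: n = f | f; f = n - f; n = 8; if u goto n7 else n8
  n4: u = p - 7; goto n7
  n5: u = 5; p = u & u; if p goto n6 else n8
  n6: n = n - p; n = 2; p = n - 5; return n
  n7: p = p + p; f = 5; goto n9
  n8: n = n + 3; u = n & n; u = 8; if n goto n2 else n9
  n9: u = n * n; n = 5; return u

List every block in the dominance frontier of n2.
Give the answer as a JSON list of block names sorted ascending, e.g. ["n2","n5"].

idom tree: n1←n0 n2←n0 n3←n2 n4←n1 n5←n2 n6←n0 n7←n0 n8←n2 n9←n0
Join-block Dom:
  n2: preds {n0,n8}: {n0} ∩ {n0,n2,n8} = {n0}; idom=n0
  n6: preds {n0,n5}: {n0} ∩ {n0,n2,n5} = {n0}; idom=n0
  n7: preds {n2,n3,n4}: {n0,n2} ∩ {n0,n2,n3} ∩ {n0,n1,n4} = {n0}; idom=n0
  n8: preds {n3,n5}: {n0,n2,n3} ∩ {n0,n2,n5} = {n0,n2}; idom=n2
  n9: preds {n7,n8}: {n0,n7} ∩ {n0,n2,n8} = {n0}; idom=n0

DF walk-up:
  join n2 pred n0: · stop@n0
  join n2 pred n8: n8→n2 stop@n0
  join n6 pred n0: · stop@n0
  join n6 pred n5: n5→n2 stop@n0
  join n7 pred n2: n2 stop@n0
  join n7 pred n3: n3→n2 stop@n0
  join n7 pred n4: n4→n1 stop@n0
  join n8 pred n3: n3 stop@n2
  join n8 pred n5: n5 stop@n2
  join n9 pred n7: n7 stop@n0
  join n9 pred n8: n8→n2 stop@n0
  n0: DF=∅
  n1: DF={n7}
  n2: DF={n2,n6,n7,n9}
  n3: DF={n7,n8}
  n4: DF={n7}
  n5: DF={n6,n8}
  n6: DF=∅
  n7: DF={n9}
  n8: DF={n2,n9}
  n9: DF=∅

DF(n2) = ["n2", "n6", "n7", "n9"]

Answer: ["n2", "n6", "n7", "n9"]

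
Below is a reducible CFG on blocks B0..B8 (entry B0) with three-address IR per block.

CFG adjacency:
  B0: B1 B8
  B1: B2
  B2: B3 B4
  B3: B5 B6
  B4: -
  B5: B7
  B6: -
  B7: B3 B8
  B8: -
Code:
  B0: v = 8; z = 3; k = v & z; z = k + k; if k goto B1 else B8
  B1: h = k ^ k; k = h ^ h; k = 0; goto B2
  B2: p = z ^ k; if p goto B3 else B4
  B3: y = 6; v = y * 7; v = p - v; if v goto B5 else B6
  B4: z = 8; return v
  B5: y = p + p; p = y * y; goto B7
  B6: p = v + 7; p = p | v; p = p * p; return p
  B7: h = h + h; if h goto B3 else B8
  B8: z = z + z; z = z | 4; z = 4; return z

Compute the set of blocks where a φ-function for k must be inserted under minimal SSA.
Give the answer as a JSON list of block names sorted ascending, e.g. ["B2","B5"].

idom tree: B1←B0 B2←B1 B3←B2 B4←B2 B5←B3 B6←B3 B7←B5 B8←B0
Dom∩ at merges:
  B3: preds {B2,B7}: {B0,B1,B2} ∩ {B0,B1,B2,B3,B5,B7} = {B0,B1,B2}; idom=B2
  B8: preds {B0,B7}: {B0} ∩ {B0,B1,B2,B3,B5,B7} = {B0}; idom=B0

Frontier:
  B3←B2: walk · to B2
  B3←B7: walk B7→B5→B3 to B2
  B8←B0: walk · to B0
  B8←B7: walk B7→B5→B3→B2→B1 to B0
  DF(B0)=∅
  DF(B1)={B8}
  DF(B2)={B8}
  DF(B3)={B3,B8}
  DF(B4)=∅
  DF(B5)={B3,B8}
  DF(B6)=∅
  DF(B7)={B3,B8}
  DF(B8)=∅

φ for k: defs {B0,B1}
  DF⁺ = {B8}

Answer: ["B8"]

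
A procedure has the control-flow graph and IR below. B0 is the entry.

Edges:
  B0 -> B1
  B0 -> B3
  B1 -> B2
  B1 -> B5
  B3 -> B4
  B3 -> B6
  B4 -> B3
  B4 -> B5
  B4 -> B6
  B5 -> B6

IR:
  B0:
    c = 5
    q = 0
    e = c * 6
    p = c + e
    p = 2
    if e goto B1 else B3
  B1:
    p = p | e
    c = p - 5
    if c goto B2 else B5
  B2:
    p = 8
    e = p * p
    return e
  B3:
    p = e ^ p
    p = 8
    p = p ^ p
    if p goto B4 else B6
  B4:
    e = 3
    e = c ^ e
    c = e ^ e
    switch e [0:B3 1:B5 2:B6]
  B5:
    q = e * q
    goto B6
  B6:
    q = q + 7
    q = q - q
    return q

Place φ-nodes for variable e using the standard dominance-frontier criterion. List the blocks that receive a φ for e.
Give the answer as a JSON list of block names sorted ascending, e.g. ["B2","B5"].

Answer: ["B3", "B5", "B6"]

Analysis:
idom tree: B1←B0 B2←B1 B3←B0 B4←B3 B5←B0 B6←B0
Dom∩ at merges:
  B3: preds {B0,B4}: {B0} ∩ {B0,B3,B4} = {B0}; idom=B0
  B5: preds {B1,B4}: {B0,B1} ∩ {B0,B3,B4} = {B0}; idom=B0
  B6: preds {B3,B4,B5}: {B0,B3} ∩ {B0,B3,B4} ∩ {B0,B5} = {B0}; idom=B0

DF derivation:
  B3←B0: walk · to B0
  B3←B4: walk B4→B3 to B0
  B5←B1: walk B1 to B0
  B5←B4: walk B4→B3 to B0
  B6←B3: walk B3 to B0
  B6←B4: walk B4→B3 to B0
  B6←B5: walk B5 to B0
  B0 → ∅
  B1 → {B5}
  B2 → ∅
  B3 → {B3,B5,B6}
  B4 → {B3,B5,B6}
  B5 → {B6}
  B6 → ∅

φ for e: defs {B0,B2,B4}
  DF⁺ = {B3,B5,B6}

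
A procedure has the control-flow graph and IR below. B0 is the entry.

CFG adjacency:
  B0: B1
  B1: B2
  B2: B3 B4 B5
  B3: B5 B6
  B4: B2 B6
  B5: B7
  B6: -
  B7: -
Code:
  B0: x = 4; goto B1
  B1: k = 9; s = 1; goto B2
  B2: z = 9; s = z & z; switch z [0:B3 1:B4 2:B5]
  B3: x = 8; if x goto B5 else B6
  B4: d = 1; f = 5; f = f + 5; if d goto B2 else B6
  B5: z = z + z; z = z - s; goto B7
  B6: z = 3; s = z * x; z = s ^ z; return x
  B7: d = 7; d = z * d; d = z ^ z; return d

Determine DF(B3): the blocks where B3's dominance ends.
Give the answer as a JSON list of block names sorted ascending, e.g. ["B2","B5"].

idom tree: B1←B0 B2←B1 B3←B2 B4←B2 B5←B2 B6←B2 B7←B5
Join-block Dom:
  B2: preds {B1,B4}: {B0,B1} ∩ {B0,B1,B2,B4} = {B0,B1}; idom=B1
  B5: preds {B2,B3}: {B0,B1,B2} ∩ {B0,B1,B2,B3} = {B0,B1,B2}; idom=B2
  B6: preds {B3,B4}: {B0,B1,B2,B3} ∩ {B0,B1,B2,B4} = {B0,B1,B2}; idom=B2

Frontier:
  B2←B1: walk · to B1
  B2←B4: walk B4→B2 to B1
  B5←B2: walk · to B2
  B5←B3: walk B3 to B2
  B6←B3: walk B3 to B2
  B6←B4: walk B4 to B2
  B0: DF=∅
  B1: DF=∅
  B2: DF={B2}
  B3: DF={B5,B6}
  B4: DF={B2,B6}
  B5: DF=∅
  B6: DF=∅
  B7: DF=∅

DF(B3) = ["B5", "B6"]

Answer: ["B5", "B6"]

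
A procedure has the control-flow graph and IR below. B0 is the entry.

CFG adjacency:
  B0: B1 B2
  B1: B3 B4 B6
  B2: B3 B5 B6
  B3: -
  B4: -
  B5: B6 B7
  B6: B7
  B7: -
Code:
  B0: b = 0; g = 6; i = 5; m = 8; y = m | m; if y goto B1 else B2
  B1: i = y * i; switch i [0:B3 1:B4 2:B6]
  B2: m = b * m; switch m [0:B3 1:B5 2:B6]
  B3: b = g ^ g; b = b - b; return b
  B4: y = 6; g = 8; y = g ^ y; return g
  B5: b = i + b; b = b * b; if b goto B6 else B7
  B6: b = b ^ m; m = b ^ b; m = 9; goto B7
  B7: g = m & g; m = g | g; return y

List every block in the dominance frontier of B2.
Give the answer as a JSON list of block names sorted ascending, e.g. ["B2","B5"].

idom tree: B1←B0 B2←B0 B3←B0 B4←B1 B5←B2 B6←B0 B7←B0
Dom at joins:
  B3: preds {B1,B2}: {B0,B1} ∩ {B0,B2} = {B0}; idom=B0
  B6: preds {B1,B2,B5}: {B0,B1} ∩ {B0,B2} ∩ {B0,B2,B5} = {B0}; idom=B0
  B7: preds {B5,B6}: {B0,B2,B5} ∩ {B0,B6} = {B0}; idom=B0

DF derivation:
  B3←B1: walk B1 to B0
  B3←B2: walk B2 to B0
  B6←B1: walk B1 to B0
  B6←B2: walk B2 to B0
  B6←B5: walk B5→B2 to B0
  B7←B5: walk B5→B2 to B0
  B7←B6: walk B6 to B0
  B0: DF=∅
  B1: DF={B3,B6}
  B2: DF={B3,B6,B7}
  B3: DF=∅
  B4: DF=∅
  B5: DF={B6,B7}
  B6: DF={B7}
  B7: DF=∅

DF(B2) = ["B3", "B6", "B7"]

Answer: ["B3", "B6", "B7"]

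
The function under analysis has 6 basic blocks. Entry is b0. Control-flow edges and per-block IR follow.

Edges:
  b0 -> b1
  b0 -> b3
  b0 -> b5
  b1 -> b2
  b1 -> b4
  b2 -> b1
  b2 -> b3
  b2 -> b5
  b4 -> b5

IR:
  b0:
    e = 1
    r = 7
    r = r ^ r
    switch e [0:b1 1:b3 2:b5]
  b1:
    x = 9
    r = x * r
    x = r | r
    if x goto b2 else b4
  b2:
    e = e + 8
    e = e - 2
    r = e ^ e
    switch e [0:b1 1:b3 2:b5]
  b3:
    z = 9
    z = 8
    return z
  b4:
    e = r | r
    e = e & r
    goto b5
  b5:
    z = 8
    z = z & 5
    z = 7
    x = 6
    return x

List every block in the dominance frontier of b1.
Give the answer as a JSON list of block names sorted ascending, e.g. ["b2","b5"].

idom tree: b1←b0 b2←b1 b3←b0 b4←b1 b5←b0
Dom∩ at merges:
  b1: preds {b0,b2}: {b0} ∩ {b0,b1,b2} = {b0}; idom=b0
  b3: preds {b0,b2}: {b0} ∩ {b0,b1,b2} = {b0}; idom=b0
  b5: preds {b0,b2,b4}: {b0} ∩ {b0,b1,b2} ∩ {b0,b1,b4} = {b0}; idom=b0

Frontier:
  join b1 pred b0: · stop@b0
  join b1 pred b2: b2→b1 stop@b0
  join b3 pred b0: · stop@b0
  join b3 pred b2: b2→b1 stop@b0
  join b5 pred b0: · stop@b0
  join b5 pred b2: b2→b1 stop@b0
  join b5 pred b4: b4→b1 stop@b0
  b0: DF=∅
  b1: DF={b1,b3,b5}
  b2: DF={b1,b3,b5}
  b3: DF=∅
  b4: DF={b5}
  b5: DF=∅

DF(b1) = ["b1", "b3", "b5"]

Answer: ["b1", "b3", "b5"]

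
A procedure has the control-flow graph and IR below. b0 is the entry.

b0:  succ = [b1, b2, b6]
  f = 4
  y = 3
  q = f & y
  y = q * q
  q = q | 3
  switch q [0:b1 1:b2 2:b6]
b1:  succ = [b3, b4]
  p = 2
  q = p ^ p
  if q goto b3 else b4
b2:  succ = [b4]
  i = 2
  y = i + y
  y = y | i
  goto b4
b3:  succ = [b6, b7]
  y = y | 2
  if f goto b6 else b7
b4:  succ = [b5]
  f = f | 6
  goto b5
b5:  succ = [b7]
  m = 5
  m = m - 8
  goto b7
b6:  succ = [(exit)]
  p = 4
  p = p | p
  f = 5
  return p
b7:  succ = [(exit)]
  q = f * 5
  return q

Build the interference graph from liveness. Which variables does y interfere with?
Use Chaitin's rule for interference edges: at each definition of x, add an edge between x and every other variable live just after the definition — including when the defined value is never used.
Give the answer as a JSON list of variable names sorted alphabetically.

def/use:
  b0: def={f,q,y} ue=∅
  b1: def={p,q} ue=∅
  b2: def={i,y} ue={y}
  b3: def={y} ue={f,y}
  b4: def={f} ue={f}
  b5: def={m} ue=∅
  b6: def={f,p} ue=∅
  b7: def={q} ue={f}

Liveness:
  b0: in=∅ out={f,y}
  b1: in={f,y} out={f,y}
  b2: in={f,y} out={f}
  b3: in={f,y} out={f}
  b4: in={f} out={f}
  b5: in={f} out={f}
  b6: in=∅ out=∅
  b7: in={f} out=∅

Conflict graph:
  f↔{i,m,p,q,y}
  i↔{f,y}
  m↔{f}
  p↔{f,y}
  q↔{f,y}
  y↔{f,i,p,q}

N(y) = ["f", "i", "p", "q"]

Answer: ["f", "i", "p", "q"]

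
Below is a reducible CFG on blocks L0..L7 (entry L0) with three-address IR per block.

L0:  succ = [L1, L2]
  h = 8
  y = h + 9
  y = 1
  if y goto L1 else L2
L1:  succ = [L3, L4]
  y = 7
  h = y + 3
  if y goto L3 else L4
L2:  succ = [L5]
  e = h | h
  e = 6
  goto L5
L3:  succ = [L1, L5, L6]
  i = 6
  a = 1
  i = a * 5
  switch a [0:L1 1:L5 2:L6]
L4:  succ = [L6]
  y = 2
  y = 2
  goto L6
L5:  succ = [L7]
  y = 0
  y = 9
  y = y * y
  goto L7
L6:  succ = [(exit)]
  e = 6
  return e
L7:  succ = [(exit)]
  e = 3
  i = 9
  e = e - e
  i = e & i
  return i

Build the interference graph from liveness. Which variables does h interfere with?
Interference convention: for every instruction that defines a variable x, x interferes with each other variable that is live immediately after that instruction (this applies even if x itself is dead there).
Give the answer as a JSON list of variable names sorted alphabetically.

Per-block:
  L0: def={h,y} ue=∅
  L1: def={h,y} ue=∅
  L2: def={e} ue={h}
  L3: def={a,i} ue=∅
  L4: def={y} ue=∅
  L5: def={y} ue=∅
  L6: def={e} ue=∅
  L7: def={e,i} ue=∅

Live sets:
  L0: in=∅ out={h}
  L1: in=∅ out=∅
  L2: in={h} out=∅
  L3: in=∅ out=∅
  L4: in=∅ out=∅
  L5: in=∅ out=∅
  L6: in=∅ out=∅
  L7: in=∅ out=∅

Interference:
  a↔{i}
  e↔{i}
  h↔{y}
  i↔{a,e}
  y↔{h}

N(h) = ["y"]

Answer: ["y"]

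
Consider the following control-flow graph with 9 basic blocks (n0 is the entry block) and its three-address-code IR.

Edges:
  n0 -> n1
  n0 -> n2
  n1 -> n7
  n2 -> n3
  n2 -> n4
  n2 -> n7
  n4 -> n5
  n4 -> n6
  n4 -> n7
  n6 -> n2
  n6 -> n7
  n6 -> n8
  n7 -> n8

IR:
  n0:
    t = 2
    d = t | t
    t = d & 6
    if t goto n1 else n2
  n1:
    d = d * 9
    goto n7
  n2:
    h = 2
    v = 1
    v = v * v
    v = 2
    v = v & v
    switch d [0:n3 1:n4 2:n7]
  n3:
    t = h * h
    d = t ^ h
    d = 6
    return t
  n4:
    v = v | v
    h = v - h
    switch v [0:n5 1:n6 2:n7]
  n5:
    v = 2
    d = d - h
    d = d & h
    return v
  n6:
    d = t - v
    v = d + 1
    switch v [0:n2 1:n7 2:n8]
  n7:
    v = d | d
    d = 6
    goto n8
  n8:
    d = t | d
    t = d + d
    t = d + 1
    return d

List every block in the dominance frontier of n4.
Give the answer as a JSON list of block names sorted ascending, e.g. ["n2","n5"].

Answer: ["n2", "n7", "n8"]

Working:
idom tree: n1←n0 n2←n0 n3←n2 n4←n2 n5←n4 n6←n4 n7←n0 n8←n0
Join-block Dom:
  n2: preds {n0,n6}: {n0} ∩ {n0,n2,n4,n6} = {n0}; idom=n0
  n7: preds {n1,n2,n4,n6}: {n0,n1} ∩ {n0,n2} ∩ {n0,n2,n4} ∩ {n0,n2,n4,n6} = {n0}; idom=n0
  n8: preds {n6,n7}: {n0,n2,n4,n6} ∩ {n0,n7} = {n0}; idom=n0

DF walk-up:
  n2←n0: walk · to n0
  n2←n6: walk n6→n4→n2 to n0
  n7←n1: walk n1 to n0
  n7←n2: walk n2 to n0
  n7←n4: walk n4→n2 to n0
  n7←n6: walk n6→n4→n2 to n0
  n8←n6: walk n6→n4→n2 to n0
  n8←n7: walk n7 to n0
  n0: DF=∅
  n1: DF={n7}
  n2: DF={n2,n7,n8}
  n3: DF=∅
  n4: DF={n2,n7,n8}
  n5: DF=∅
  n6: DF={n2,n7,n8}
  n7: DF={n8}
  n8: DF=∅

DF(n4) = ["n2", "n7", "n8"]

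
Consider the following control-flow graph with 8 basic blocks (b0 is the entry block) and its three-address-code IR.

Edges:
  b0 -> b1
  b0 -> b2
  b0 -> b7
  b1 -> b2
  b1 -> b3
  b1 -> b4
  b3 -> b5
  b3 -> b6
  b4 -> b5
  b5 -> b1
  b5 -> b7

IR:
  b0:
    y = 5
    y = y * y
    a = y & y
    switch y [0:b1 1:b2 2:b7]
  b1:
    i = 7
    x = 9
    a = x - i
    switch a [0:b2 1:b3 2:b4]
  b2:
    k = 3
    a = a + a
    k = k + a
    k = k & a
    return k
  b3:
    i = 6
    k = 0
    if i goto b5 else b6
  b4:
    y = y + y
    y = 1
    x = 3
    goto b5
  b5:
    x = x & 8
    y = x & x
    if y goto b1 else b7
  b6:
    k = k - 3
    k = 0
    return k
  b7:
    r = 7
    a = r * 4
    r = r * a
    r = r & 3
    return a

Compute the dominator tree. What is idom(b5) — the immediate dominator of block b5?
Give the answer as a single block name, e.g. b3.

idom tree: b1←b0 b2←b0 b3←b1 b4←b1 b5←b1 b6←b3 b7←b0
Join-block Dom:
  b1: preds {b0,b5}: {b0} ∩ {b0,b1,b5} = {b0}; idom=b0
  b2: preds {b0,b1}: {b0} ∩ {b0,b1} = {b0}; idom=b0
  b5: preds {b3,b4}: {b0,b1,b3} ∩ {b0,b1,b4} = {b0,b1}; idom=b1
  b7: preds {b0,b5}: {b0} ∩ {b0,b1,b5} = {b0}; idom=b0

idom(b5) = b1

Answer: b1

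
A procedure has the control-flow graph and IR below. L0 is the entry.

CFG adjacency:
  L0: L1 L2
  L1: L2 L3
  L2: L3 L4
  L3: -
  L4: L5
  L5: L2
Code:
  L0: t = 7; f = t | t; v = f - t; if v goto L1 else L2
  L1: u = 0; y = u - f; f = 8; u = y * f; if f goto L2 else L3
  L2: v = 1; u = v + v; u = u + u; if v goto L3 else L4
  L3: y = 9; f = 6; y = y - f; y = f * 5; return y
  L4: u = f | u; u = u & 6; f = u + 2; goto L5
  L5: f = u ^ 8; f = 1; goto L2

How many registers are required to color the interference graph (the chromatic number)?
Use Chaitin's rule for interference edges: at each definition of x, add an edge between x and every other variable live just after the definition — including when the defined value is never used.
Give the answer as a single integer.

Answer: 3

Analysis:
def/use:
  L0: {f,t,v} / ∅
  L1: {f,u,y} / {f}
  L2: {u,v} / ∅
  L3: {f,y} / ∅
  L4: {f,u} / {f,u}
  L5: {f} / {u}

Liveness:
  L0 li=∅ lo={f}
  L1 li={f} lo={f}
  L2 li={f} lo={f,u}
  L3 li=∅ lo=∅
  L4 li={f,u} lo={u}
  L5 li={u} lo={f}

Interfere edges:
  f↔{t,u,v,y}
  t↔{f}
  u↔{f,v}
  v↔{f,u}
  y↔{f}

Chromatic number:
  lower bound: {f,u,v} mutually conflict ⇒ χ ≥ 3
  3-colouring: r0={f}  r1={t,u,y}  r2={v}
  χ = 3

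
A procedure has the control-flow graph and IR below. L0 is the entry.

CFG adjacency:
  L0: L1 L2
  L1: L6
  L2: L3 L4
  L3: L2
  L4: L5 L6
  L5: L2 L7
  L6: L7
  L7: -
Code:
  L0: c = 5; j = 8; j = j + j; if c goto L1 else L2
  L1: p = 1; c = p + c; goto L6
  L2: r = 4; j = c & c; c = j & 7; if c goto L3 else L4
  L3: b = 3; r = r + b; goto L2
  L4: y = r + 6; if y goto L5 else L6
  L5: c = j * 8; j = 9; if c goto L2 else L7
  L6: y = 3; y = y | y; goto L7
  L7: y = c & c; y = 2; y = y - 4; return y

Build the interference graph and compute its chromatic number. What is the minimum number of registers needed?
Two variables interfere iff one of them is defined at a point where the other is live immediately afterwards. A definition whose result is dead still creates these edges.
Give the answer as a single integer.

Answer: 3

Derivation:
Block summaries:
  L0: {c,j} / ∅
  L1: {c,p} / {c}
  L2: {c,j,r} / {c}
  L3: {b,r} / {r}
  L4: {y} / {r}
  L5: {c,j} / {j}
  L6: {y} / ∅
  L7: {y} / {c}

Live sets:
  L0 li=∅ lo={c}
  L1 li={c} lo={c}
  L2 li={c} lo={c,j,r}
  L3 li={c,r} lo={c}
  L4 li={c,j,r} lo={c,j}
  L5 li={j} lo={c}
  L6 li={c} lo={c}
  L7 li={c} lo=∅

Conflict graph:
  b — {c,r}
  c — {b,j,p,r,y}
  j — {c,r,y}
  p — {c}
  r — {b,c,j}
  y — {c,j}

Colouring:
  lower bound: {b,c,r} mutually conflict ⇒ χ ≥ 3
  3-colouring: R0={c}  R1={b,j,p}  R2={r,y}
  χ = 3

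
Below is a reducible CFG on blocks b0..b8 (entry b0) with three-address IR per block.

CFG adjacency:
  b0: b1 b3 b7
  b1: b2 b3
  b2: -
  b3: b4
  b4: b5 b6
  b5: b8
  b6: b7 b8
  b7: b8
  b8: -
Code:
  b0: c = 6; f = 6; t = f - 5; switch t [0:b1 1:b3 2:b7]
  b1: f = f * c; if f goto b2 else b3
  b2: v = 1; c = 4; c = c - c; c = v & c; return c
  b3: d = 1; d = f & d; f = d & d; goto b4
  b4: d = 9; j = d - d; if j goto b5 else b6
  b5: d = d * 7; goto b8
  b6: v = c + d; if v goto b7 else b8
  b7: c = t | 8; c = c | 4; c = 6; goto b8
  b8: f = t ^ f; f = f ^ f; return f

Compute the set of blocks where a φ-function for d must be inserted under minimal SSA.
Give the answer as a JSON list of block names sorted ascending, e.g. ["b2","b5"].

Answer: ["b7", "b8"]

Working:
idom tree: b1←b0 b2←b1 b3←b0 b4←b3 b5←b4 b6←b4 b7←b0 b8←b0
Join-block Dom:
  b3: preds {b0,b1}: {b0} ∩ {b0,b1} = {b0}; idom=b0
  b7: preds {b0,b6}: {b0} ∩ {b0,b3,b4,b6} = {b0}; idom=b0
  b8: preds {b5,b6,b7}: {b0,b3,b4,b5} ∩ {b0,b3,b4,b6} ∩ {b0,b7} = {b0}; idom=b0

DF walk-up:
  b3←b0: walk · to b0
  b3←b1: walk b1 to b0
  b7←b0: walk · to b0
  b7←b6: walk b6→b4→b3 to b0
  b8←b5: walk b5→b4→b3 to b0
  b8←b6: walk b6→b4→b3 to b0
  b8←b7: walk b7 to b0
  DF(b0)=∅
  DF(b1)={b3}
  DF(b2)=∅
  DF(b3)={b7,b8}
  DF(b4)={b7,b8}
  DF(b5)={b8}
  DF(b6)={b7,b8}
  DF(b7)={b8}
  DF(b8)=∅

φ for d: defs {b3,b4,b5}
  DF⁺ = {b7,b8}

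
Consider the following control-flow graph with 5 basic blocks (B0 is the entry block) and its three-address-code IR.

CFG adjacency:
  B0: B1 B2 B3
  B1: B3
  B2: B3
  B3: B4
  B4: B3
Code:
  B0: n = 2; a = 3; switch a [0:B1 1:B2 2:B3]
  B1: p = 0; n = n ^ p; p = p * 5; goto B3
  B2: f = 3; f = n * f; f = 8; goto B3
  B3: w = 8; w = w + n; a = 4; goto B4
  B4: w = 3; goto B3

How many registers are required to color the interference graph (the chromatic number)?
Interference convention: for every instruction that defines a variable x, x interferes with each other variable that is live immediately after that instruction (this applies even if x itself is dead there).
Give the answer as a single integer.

Per-block:
  B0: {a,n} / ∅
  B1: {n,p} / {n}
  B2: {f} / {n}
  B3: {a,w} / {n}
  B4: {w} / ∅

Live sets:
  B0 li=∅ lo={n}
  B1 li={n} lo={n}
  B2 li={n} lo={n}
  B3 li={n} lo={n}
  B4 li={n} lo={n}

Interfere edges:
  a↔{n}
  f↔{n}
  n↔{a,f,p,w}
  p↔{n}
  w↔{n}

Chromatic number:
  {a,n} pairwise interfere (2-clique) ⇒ χ ≥ 2
  assign a→r1 f→r1 n→r0 p→r1 w→r1 — no edge inside a register ⇒ χ ≤ 2
  χ = 2

Answer: 2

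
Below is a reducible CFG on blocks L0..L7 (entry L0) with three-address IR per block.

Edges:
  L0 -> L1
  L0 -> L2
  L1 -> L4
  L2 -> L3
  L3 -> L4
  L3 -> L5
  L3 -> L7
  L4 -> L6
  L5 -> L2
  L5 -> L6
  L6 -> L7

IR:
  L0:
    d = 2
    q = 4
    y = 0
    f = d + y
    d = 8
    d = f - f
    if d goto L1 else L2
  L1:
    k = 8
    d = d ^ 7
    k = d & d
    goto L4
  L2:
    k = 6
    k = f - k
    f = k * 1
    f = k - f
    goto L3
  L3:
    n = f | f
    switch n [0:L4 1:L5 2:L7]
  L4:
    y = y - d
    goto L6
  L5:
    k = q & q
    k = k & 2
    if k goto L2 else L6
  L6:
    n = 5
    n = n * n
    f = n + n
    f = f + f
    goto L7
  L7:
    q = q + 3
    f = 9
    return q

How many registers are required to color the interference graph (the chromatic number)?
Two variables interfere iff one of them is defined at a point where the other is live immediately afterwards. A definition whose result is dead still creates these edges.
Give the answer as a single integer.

def/use:
  L0: {d,f,q,y} / ∅
  L1: {d,k} / {d}
  L2: {f,k} / {f}
  L3: {n} / {f}
  L4: {y} / {d,y}
  L5: {k} / {q}
  L6: {f,n} / ∅
  L7: {f,q} / {q}

Live sets:
  live L0: ∅→{d,f,q,y}
  live L1: {d,q,y}→{d,q,y}
  live L2: {d,f,q,y}→{d,f,q,y}
  live L3: {d,f,q,y}→{d,f,q,y}
  live L4: {d,q,y}→{q}
  live L5: {d,f,q,y}→{d,f,q,y}
  live L6: {q}→{q}
  live L7: {q}→∅

Interfere edges:
  d: {f,k,n,q,y}
  f: {d,k,n,q,y}
  k: {d,f,q,y}
  n: {d,f,q,y}
  q: {d,f,k,n,y}
  y: {d,f,k,n,q}

Chromatic number:
  {d,f,k,q,y} pairwise interfere (5-clique) ⇒ χ ≥ 5
  5-colouring: r0={d}  r1={f}  r2={q}  r3={y}  r4={k,n}
  χ = 5

Answer: 5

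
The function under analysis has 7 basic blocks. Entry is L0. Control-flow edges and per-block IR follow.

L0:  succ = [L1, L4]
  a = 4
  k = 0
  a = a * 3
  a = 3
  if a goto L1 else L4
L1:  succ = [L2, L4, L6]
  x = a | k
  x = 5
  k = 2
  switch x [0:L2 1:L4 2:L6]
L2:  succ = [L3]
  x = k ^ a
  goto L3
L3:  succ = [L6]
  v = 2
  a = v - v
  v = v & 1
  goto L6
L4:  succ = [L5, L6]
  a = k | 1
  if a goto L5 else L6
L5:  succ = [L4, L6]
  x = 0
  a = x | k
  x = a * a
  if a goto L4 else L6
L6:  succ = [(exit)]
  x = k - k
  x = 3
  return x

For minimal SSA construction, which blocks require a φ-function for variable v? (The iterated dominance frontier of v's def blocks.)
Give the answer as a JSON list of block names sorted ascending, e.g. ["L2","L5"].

idom tree: L1←L0 L2←L1 L3←L2 L4←L0 L5←L4 L6←L0
Dom∩ at merges:
  L4: preds {L0,L1,L5}: {L0} ∩ {L0,L1} ∩ {L0,L4,L5} = {L0}; idom=L0
  L6: preds {L1,L3,L4,L5}: {L0,L1} ∩ {L0,L1,L2,L3} ∩ {L0,L4} ∩ {L0,L4,L5} = {L0}; idom=L0

Frontier:
  L4←L0: walk · to L0
  L4←L1: walk L1 to L0
  L4←L5: walk L5→L4 to L0
  L6←L1: walk L1 to L0
  L6←L3: walk L3→L2→L1 to L0
  L6←L4: walk L4 to L0
  L6←L5: walk L5→L4 to L0
  DF(L0)=∅
  DF(L1)={L4,L6}
  DF(L2)={L6}
  DF(L3)={L6}
  DF(L4)={L4,L6}
  DF(L5)={L4,L6}
  DF(L6)=∅

φ for v: defs {L3}
  DF⁺ = {L6}

Answer: ["L6"]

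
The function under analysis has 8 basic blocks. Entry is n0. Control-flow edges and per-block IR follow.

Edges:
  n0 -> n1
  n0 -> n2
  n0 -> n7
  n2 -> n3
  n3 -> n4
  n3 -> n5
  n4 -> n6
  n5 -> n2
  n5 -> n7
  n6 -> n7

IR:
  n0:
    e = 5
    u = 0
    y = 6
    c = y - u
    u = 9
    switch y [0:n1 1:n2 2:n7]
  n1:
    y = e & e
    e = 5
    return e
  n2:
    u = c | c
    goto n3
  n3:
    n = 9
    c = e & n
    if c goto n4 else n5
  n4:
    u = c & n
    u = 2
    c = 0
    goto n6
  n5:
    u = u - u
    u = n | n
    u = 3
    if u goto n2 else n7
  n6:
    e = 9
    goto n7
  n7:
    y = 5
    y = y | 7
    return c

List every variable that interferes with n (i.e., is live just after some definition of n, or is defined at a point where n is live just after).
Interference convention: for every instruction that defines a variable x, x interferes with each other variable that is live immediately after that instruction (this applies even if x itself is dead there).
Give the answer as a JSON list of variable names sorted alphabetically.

Per-block:
  n0: def={c,e,u,y} ue=∅
  n1: def={e,y} ue={e}
  n2: def={u} ue={c}
  n3: def={c,n} ue={e}
  n4: def={c,u} ue={c,n}
  n5: def={u} ue={n,u}
  n6: def={e} ue=∅
  n7: def={y} ue={c}

Backward fixpoint:
  n0 li=∅ lo={c,e}
  n1 li={e} lo=∅
  n2 li={c,e} lo={e,u}
  n3 li={e,u} lo={c,e,n,u}
  n4 li={c,n} lo={c}
  n5 li={c,e,n,u} lo={c,e}
  n6 li={c} lo={c}
  n7 li={c} lo=∅

Interfere edges:
  c — {e,n,u,y}
  e — {c,n,u,y}
  n — {c,e,u}
  u — {c,e,n,y}
  y — {c,e,u}

N(n) = ["c", "e", "u"]

Answer: ["c", "e", "u"]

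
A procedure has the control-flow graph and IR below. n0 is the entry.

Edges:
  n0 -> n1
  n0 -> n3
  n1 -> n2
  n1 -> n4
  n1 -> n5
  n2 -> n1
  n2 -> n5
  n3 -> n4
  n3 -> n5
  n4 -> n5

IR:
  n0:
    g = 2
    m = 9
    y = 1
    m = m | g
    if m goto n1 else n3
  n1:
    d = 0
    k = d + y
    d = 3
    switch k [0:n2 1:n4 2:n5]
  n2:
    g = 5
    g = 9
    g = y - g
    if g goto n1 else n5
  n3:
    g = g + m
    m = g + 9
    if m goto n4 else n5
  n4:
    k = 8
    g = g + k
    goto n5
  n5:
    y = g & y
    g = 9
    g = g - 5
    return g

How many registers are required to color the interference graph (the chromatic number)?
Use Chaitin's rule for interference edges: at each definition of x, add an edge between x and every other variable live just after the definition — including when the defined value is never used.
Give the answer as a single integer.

Answer: 4

Derivation:
Per-block:
  n0 def {g,m,y} use ∅
  n1 def {d,k} use {y}
  n2 def {g} use {y}
  n3 def {g,m} use {g,m}
  n4 def {g,k} use {g}
  n5 def {g,y} use {g,y}

Liveness:
  n0: in=∅ out={g,m,y}
  n1: in={g,y} out={g,y}
  n2: in={y} out={g,y}
  n3: in={g,m,y} out={g,y}
  n4: in={g,y} out={g,y}
  n5: in={g,y} out=∅

Conflict graph:
  d↔{g,k,y}
  g↔{d,k,m,y}
  k↔{d,g,y}
  m↔{g,y}
  y↔{d,g,k,m}

Chromatic number:
  {d,g,k,y} pairwise interfere (4-clique) ⇒ χ ≥ 4
  4-colouring: r0={g}  r1={y}  r2={d,m}  r3={k}
  χ = 4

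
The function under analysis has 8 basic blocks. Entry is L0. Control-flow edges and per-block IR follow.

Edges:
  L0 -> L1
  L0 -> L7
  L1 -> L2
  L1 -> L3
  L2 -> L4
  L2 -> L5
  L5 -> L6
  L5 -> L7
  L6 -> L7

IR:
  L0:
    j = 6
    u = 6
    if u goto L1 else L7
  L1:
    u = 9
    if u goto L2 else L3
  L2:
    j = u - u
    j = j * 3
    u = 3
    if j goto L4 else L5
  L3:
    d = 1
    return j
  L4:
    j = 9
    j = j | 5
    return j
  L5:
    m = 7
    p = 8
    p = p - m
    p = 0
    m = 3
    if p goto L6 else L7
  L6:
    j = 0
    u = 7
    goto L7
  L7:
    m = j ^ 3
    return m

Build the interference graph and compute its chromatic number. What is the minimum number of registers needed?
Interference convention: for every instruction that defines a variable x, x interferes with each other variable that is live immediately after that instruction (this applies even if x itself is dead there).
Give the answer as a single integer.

Block summaries:
  L0: {j,u} / ∅
  L1: {u} / ∅
  L2: {j,u} / {u}
  L3: {d} / {j}
  L4: {j} / ∅
  L5: {m,p} / ∅
  L6: {j,u} / ∅
  L7: {m} / {j}

Backward fixpoint:
  L0: in=∅ out={j}
  L1: in={j} out={j,u}
  L2: in={u} out={j}
  L3: in={j} out=∅
  L4: in=∅ out=∅
  L5: in={j} out={j}
  L6: in=∅ out={j}
  L7: in={j} out=∅

Interfere edges:
  d — {j}
  j — {d,m,p,u}
  m — {j,p}
  p — {j,m}
  u — {j}

Registers:
  lower bound: {j,m,p} mutually conflict ⇒ χ ≥ 3
  assign d→c1 j→c0 m→c1 p→c2 u→c1 — no edge inside a register ⇒ χ ≤ 3
  χ = 3

Answer: 3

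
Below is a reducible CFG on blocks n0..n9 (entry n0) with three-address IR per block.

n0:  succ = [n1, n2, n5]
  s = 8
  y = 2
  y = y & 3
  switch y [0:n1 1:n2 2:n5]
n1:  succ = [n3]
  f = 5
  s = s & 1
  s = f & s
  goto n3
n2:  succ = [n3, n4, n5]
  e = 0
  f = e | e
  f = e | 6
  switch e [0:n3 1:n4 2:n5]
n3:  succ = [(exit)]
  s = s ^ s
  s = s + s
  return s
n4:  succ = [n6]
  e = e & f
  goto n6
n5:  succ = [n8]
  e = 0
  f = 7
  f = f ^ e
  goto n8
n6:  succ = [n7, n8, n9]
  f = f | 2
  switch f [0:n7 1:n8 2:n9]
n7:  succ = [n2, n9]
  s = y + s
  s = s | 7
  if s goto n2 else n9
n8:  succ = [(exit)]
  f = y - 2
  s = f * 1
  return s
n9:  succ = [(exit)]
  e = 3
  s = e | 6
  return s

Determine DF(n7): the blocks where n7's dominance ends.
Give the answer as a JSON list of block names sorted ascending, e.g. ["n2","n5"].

Answer: ["n2", "n9"]

Working:
idom tree: n1←n0 n2←n0 n3←n0 n4←n2 n5←n0 n6←n4 n7←n6 n8←n0 n9←n6
Dom∩ at merges:
  n2: preds {n0,n7}: {n0} ∩ {n0,n2,n4,n6,n7} = {n0}; idom=n0
  n3: preds {n1,n2}: {n0,n1} ∩ {n0,n2} = {n0}; idom=n0
  n5: preds {n0,n2}: {n0} ∩ {n0,n2} = {n0}; idom=n0
  n8: preds {n5,n6}: {n0,n5} ∩ {n0,n2,n4,n6} = {n0}; idom=n0
  n9: preds {n6,n7}: {n0,n2,n4,n6} ∩ {n0,n2,n4,n6,n7} = {n0,n2,n4,n6}; idom=n6

Frontier:
  join n2 pred n0: · stop@n0
  join n2 pred n7: n7→n6→n4→n2 stop@n0
  join n3 pred n1: n1 stop@n0
  join n3 pred n2: n2 stop@n0
  join n5 pred n0: · stop@n0
  join n5 pred n2: n2 stop@n0
  join n8 pred n5: n5 stop@n0
  join n8 pred n6: n6→n4→n2 stop@n0
  join n9 pred n6: · stop@n6
  join n9 pred n7: n7 stop@n6
  DF(n0)=∅
  DF(n1)={n3}
  DF(n2)={n2,n3,n5,n8}
  DF(n3)=∅
  DF(n4)={n2,n8}
  DF(n5)={n8}
  DF(n6)={n2,n8}
  DF(n7)={n2,n9}
  DF(n8)=∅
  DF(n9)=∅

DF(n7) = ["n2", "n9"]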